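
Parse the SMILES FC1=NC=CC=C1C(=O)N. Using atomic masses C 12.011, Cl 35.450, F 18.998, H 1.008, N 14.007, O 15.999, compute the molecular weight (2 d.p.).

140.12 g/mol

First, the molecular formula is C6H5FN2O (counting implicit H from valence).
  C: 6 × 12.011 = 72.066
  F: 1 × 18.998 = 18.998
  H: 5 × 1.008 = 5.040
  N: 2 × 14.007 = 28.014
  O: 1 × 15.999 = 15.999
Sum: 6×12.011 + 1×18.998 + 5×1.008 + 2×14.007 + 1×15.999 = 140.117 → 140.12 g/mol.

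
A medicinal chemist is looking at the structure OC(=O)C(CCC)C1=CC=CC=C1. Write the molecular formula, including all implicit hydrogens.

C11H14O2

Walk through each heavy atom and fill implicit hydrogens from standard valence (C 4, N 3, O 2, S 2, halogen 1):
  atom 1: O, bond orders sum to 1 (valence 2) → 1 H
  atom 2: C, bond orders sum to 4 (valence 4) → 0 H
  atom 3: O, bond orders sum to 2 (valence 2) → 0 H
  atom 4: C, bond orders sum to 3 (valence 4) → 1 H
  atom 5: C, bond orders sum to 2 (valence 4) → 2 H
  atom 6: C, bond orders sum to 2 (valence 4) → 2 H
  atom 7: C, bond orders sum to 1 (valence 4) → 3 H
  atom 8: C, bond orders sum to 4 (valence 4) → 0 H
  atom 9: C, bond orders sum to 3 (valence 4) → 1 H
  atom 10: C, bond orders sum to 3 (valence 4) → 1 H
  atom 11: C, bond orders sum to 3 (valence 4) → 1 H
  atom 12: C, bond orders sum to 3 (valence 4) → 1 H
  atom 13: C, bond orders sum to 3 (valence 4) → 1 H
Totals → C:11, H:14, O:2.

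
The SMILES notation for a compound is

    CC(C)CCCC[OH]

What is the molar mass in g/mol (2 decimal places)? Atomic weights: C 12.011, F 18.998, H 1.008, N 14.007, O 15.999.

116.20 g/mol

First, the molecular formula is C7H16O (counting implicit H from valence).
  C: 7 × 12.011 = 84.077
  H: 16 × 1.008 = 16.128
  O: 1 × 15.999 = 15.999
Sum: 7×12.011 + 16×1.008 + 1×15.999 = 116.204 → 116.20 g/mol.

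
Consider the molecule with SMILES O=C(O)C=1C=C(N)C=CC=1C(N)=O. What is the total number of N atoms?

Scan the SMILES for N atoms (remember two-letter symbols like Cl and Br are single atoms).
Nitrogen count: 2.

2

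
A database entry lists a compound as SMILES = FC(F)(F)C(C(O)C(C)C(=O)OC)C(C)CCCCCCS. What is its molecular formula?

Walk through each heavy atom and fill implicit hydrogens from standard valence (C 4, N 3, O 2, S 2, halogen 1):
  atom 1: F (halogen, monovalent) → 0 H
  atom 2: C, bond orders sum to 4 (valence 4) → 0 H
  atom 3: F (halogen, monovalent) → 0 H
  atom 4: F (halogen, monovalent) → 0 H
  atom 5: C, bond orders sum to 3 (valence 4) → 1 H
  atom 6: C, bond orders sum to 3 (valence 4) → 1 H
  atom 7: O, bond orders sum to 1 (valence 2) → 1 H
  atom 8: C, bond orders sum to 3 (valence 4) → 1 H
  atom 9: C, bond orders sum to 1 (valence 4) → 3 H
  atom 10: C, bond orders sum to 4 (valence 4) → 0 H
  atom 11: O, bond orders sum to 2 (valence 2) → 0 H
  atom 12: O, bond orders sum to 2 (valence 2) → 0 H
  atom 13: C, bond orders sum to 1 (valence 4) → 3 H
  atom 14: C, bond orders sum to 3 (valence 4) → 1 H
  atom 15: C, bond orders sum to 1 (valence 4) → 3 H
  atom 16: C, bond orders sum to 2 (valence 4) → 2 H
  atom 17: C, bond orders sum to 2 (valence 4) → 2 H
  atom 18: C, bond orders sum to 2 (valence 4) → 2 H
  atom 19: C, bond orders sum to 2 (valence 4) → 2 H
  atom 20: C, bond orders sum to 2 (valence 4) → 2 H
  atom 21: C, bond orders sum to 2 (valence 4) → 2 H
  atom 22: S, bond orders sum to 1 (valence 2) → 1 H
Totals → C:15, H:27, F:3, O:3, S:1.

C15H27F3O3S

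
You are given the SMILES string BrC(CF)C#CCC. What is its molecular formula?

Walk through each heavy atom and fill implicit hydrogens from standard valence (C 4, N 3, O 2, S 2, halogen 1):
  atom 1: Br (halogen, monovalent) → 0 H
  atom 2: C, bond orders sum to 3 (valence 4) → 1 H
  atom 3: C, bond orders sum to 2 (valence 4) → 2 H
  atom 4: F (halogen, monovalent) → 0 H
  atom 5: C, bond orders sum to 4 (valence 4) → 0 H
  atom 6: C, bond orders sum to 4 (valence 4) → 0 H
  atom 7: C, bond orders sum to 2 (valence 4) → 2 H
  atom 8: C, bond orders sum to 1 (valence 4) → 3 H
Totals → C:6, H:8, Br:1, F:1.
In Hill order: C6H8BrF.

C6H8BrF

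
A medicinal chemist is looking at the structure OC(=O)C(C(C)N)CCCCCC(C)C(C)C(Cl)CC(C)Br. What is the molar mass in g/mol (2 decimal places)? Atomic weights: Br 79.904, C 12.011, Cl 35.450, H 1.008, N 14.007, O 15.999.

First, the molecular formula is C17H33BrClNO2 (counting implicit H from valence).
  Br: 1 × 79.904 = 79.904
  C: 17 × 12.011 = 204.187
  Cl: 1 × 35.450 = 35.450
  H: 33 × 1.008 = 33.264
  N: 1 × 14.007 = 14.007
  O: 2 × 15.999 = 31.998
Sum: 1×79.904 + 17×12.011 + 1×35.450 + 33×1.008 + 1×14.007 + 2×15.999 = 398.810 → 398.81 g/mol.

398.81 g/mol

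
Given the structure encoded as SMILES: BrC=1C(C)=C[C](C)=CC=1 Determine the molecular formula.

Walk through each heavy atom and fill implicit hydrogens from standard valence (C 4, N 3, O 2, S 2, halogen 1):
  atom 1: Br (halogen, monovalent) → 0 H
  atom 2: C, bond orders sum to 4 (valence 4) → 0 H
  atom 3: C, bond orders sum to 4 (valence 4) → 0 H
  atom 4: C, bond orders sum to 1 (valence 4) → 3 H
  atom 5: C, bond orders sum to 3 (valence 4) → 1 H
  atom 6: C with explicit H count 0
  atom 7: C, bond orders sum to 1 (valence 4) → 3 H
  atom 8: C, bond orders sum to 3 (valence 4) → 1 H
  atom 9: C, bond orders sum to 3 (valence 4) → 1 H
Totals → C:8, H:9, Br:1.
In Hill order: C8H9Br.

C8H9Br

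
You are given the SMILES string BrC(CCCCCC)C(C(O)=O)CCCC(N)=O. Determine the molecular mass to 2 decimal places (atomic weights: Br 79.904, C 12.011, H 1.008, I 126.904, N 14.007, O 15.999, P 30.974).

322.24 g/mol

First, the molecular formula is C13H24BrNO3 (counting implicit H from valence).
  Br: 1 × 79.904 = 79.904
  C: 13 × 12.011 = 156.143
  H: 24 × 1.008 = 24.192
  N: 1 × 14.007 = 14.007
  O: 3 × 15.999 = 47.997
Sum: 1×79.904 + 13×12.011 + 24×1.008 + 1×14.007 + 3×15.999 = 322.243 → 322.24 g/mol.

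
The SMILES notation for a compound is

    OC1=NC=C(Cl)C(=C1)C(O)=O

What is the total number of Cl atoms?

1

Scan the SMILES for Cl atoms (remember two-letter symbols like Cl and Br are single atoms).
Chlorine count: 1.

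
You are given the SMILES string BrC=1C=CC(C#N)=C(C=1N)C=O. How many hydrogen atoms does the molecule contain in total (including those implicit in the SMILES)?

5

Walk through each heavy atom and fill implicit hydrogens from standard valence (C 4, N 3, O 2, S 2, halogen 1):
  atom 1: Br (halogen, monovalent) → 0 H
  atom 2: C, bond orders sum to 4 (valence 4) → 0 H
  atom 3: C, bond orders sum to 3 (valence 4) → 1 H
  atom 4: C, bond orders sum to 3 (valence 4) → 1 H
  atom 5: C, bond orders sum to 4 (valence 4) → 0 H
  atom 6: C, bond orders sum to 4 (valence 4) → 0 H
  atom 7: N, bond orders sum to 3 (valence 3) → 0 H
  atom 8: C, bond orders sum to 4 (valence 4) → 0 H
  atom 9: C, bond orders sum to 4 (valence 4) → 0 H
  atom 10: N, bond orders sum to 1 (valence 3) → 2 H
  atom 11: C, bond orders sum to 3 (valence 4) → 1 H
  atom 12: O, bond orders sum to 2 (valence 2) → 0 H
Total hydrogens: 5.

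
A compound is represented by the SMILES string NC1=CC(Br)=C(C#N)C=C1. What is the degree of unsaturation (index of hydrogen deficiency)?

Molecular formula: C7H5BrN2.
DoU = (2C + 2 + N − H − X) / 2, where X is the halogen count and O/S are ignored.
    = (2·7 + 2 + 2 − 5 − 1) / 2 = 12 / 2 = 6.

6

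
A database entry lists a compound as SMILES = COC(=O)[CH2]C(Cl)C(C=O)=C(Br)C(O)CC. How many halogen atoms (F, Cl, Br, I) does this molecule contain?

2

Halogen atoms appear at heavy-atom positions 7, 12 (1×Br, 1×Cl).
Other groups present: 1 aldehyde, 1 alkene, 1 ester, 1 hydroxyl.
Halogen count: 2.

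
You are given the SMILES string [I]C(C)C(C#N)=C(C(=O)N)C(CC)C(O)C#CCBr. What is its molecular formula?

Walk through each heavy atom and fill implicit hydrogens from standard valence (C 4, N 3, O 2, S 2, halogen 1):
  atom 1: I with explicit H count 0
  atom 2: C, bond orders sum to 3 (valence 4) → 1 H
  atom 3: C, bond orders sum to 1 (valence 4) → 3 H
  atom 4: C, bond orders sum to 4 (valence 4) → 0 H
  atom 5: C, bond orders sum to 4 (valence 4) → 0 H
  atom 6: N, bond orders sum to 3 (valence 3) → 0 H
  atom 7: C, bond orders sum to 4 (valence 4) → 0 H
  atom 8: C, bond orders sum to 4 (valence 4) → 0 H
  atom 9: O, bond orders sum to 2 (valence 2) → 0 H
  atom 10: N, bond orders sum to 1 (valence 3) → 2 H
  atom 11: C, bond orders sum to 3 (valence 4) → 1 H
  atom 12: C, bond orders sum to 2 (valence 4) → 2 H
  atom 13: C, bond orders sum to 1 (valence 4) → 3 H
  atom 14: C, bond orders sum to 3 (valence 4) → 1 H
  atom 15: O, bond orders sum to 1 (valence 2) → 1 H
  atom 16: C, bond orders sum to 4 (valence 4) → 0 H
  atom 17: C, bond orders sum to 4 (valence 4) → 0 H
  atom 18: C, bond orders sum to 2 (valence 4) → 2 H
  atom 19: Br (halogen, monovalent) → 0 H
Totals → C:13, H:16, Br:1, I:1, N:2, O:2.

C13H16BrIN2O2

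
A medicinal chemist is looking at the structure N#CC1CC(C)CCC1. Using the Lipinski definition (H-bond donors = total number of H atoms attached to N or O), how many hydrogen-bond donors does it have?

0

Donors: find every N or O and count the H atoms it carries.
  atom 1 (N): bond orders sum to 3 → 0 H
Lipinski HBD = 0.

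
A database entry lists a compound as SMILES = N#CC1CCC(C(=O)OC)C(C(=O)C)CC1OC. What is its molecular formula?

Walk through each heavy atom and fill implicit hydrogens from standard valence (C 4, N 3, O 2, S 2, halogen 1):
  atom 1: N, bond orders sum to 3 (valence 3) → 0 H
  atom 2: C, bond orders sum to 4 (valence 4) → 0 H
  atom 3: C, bond orders sum to 3 (valence 4) → 1 H
  atom 4: C, bond orders sum to 2 (valence 4) → 2 H
  atom 5: C, bond orders sum to 2 (valence 4) → 2 H
  atom 6: C, bond orders sum to 3 (valence 4) → 1 H
  atom 7: C, bond orders sum to 4 (valence 4) → 0 H
  atom 8: O, bond orders sum to 2 (valence 2) → 0 H
  atom 9: O, bond orders sum to 2 (valence 2) → 0 H
  atom 10: C, bond orders sum to 1 (valence 4) → 3 H
  atom 11: C, bond orders sum to 3 (valence 4) → 1 H
  atom 12: C, bond orders sum to 4 (valence 4) → 0 H
  atom 13: O, bond orders sum to 2 (valence 2) → 0 H
  atom 14: C, bond orders sum to 1 (valence 4) → 3 H
  atom 15: C, bond orders sum to 2 (valence 4) → 2 H
  atom 16: C, bond orders sum to 3 (valence 4) → 1 H
  atom 17: O, bond orders sum to 2 (valence 2) → 0 H
  atom 18: C, bond orders sum to 1 (valence 4) → 3 H
Totals → C:13, H:19, N:1, O:4.

C13H19NO4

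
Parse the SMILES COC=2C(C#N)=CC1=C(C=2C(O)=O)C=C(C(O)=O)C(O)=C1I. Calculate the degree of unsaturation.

11

Degree of unsaturation = (number of rings) + (number of π bonds).
Ring closures in the SMILES: 2.
π bonds: 7 double bonds (each 1 DoU), 1 triple bond (each 2 DoU) → 9 DoU from unsaturation.
Total DoU = 2 + 9 = 11.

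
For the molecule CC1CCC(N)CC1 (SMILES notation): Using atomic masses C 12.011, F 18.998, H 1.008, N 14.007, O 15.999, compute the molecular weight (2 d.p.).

First, the molecular formula is C7H15N (counting implicit H from valence).
  C: 7 × 12.011 = 84.077
  H: 15 × 1.008 = 15.120
  N: 1 × 14.007 = 14.007
Sum: 7×12.011 + 15×1.008 + 1×14.007 = 113.204 → 113.20 g/mol.

113.20 g/mol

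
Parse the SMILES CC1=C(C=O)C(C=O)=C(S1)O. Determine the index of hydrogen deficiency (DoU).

Degree of unsaturation = (number of rings) + (number of π bonds).
Ring closures in the SMILES: 1.
π bonds: 4 double bonds (each 1 DoU) → 4 DoU from unsaturation.
Total DoU = 1 + 4 = 5.

5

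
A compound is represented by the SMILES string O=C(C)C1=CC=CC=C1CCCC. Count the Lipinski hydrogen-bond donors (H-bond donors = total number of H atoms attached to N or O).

Donors: find every N or O and count the H atoms it carries.
  atom 1 (O): bond orders sum to 2 → 0 H
Lipinski HBD = 0.

0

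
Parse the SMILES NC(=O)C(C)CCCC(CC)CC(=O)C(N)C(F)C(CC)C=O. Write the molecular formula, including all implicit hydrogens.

C17H31FN2O3

Walk through each heavy atom and fill implicit hydrogens from standard valence (C 4, N 3, O 2, S 2, halogen 1):
  atom 1: N, bond orders sum to 1 (valence 3) → 2 H
  atom 2: C, bond orders sum to 4 (valence 4) → 0 H
  atom 3: O, bond orders sum to 2 (valence 2) → 0 H
  atom 4: C, bond orders sum to 3 (valence 4) → 1 H
  atom 5: C, bond orders sum to 1 (valence 4) → 3 H
  atom 6: C, bond orders sum to 2 (valence 4) → 2 H
  atom 7: C, bond orders sum to 2 (valence 4) → 2 H
  atom 8: C, bond orders sum to 2 (valence 4) → 2 H
  atom 9: C, bond orders sum to 3 (valence 4) → 1 H
  atom 10: C, bond orders sum to 2 (valence 4) → 2 H
  atom 11: C, bond orders sum to 1 (valence 4) → 3 H
  atom 12: C, bond orders sum to 2 (valence 4) → 2 H
  atom 13: C, bond orders sum to 4 (valence 4) → 0 H
  atom 14: O, bond orders sum to 2 (valence 2) → 0 H
  atom 15: C, bond orders sum to 3 (valence 4) → 1 H
  atom 16: N, bond orders sum to 1 (valence 3) → 2 H
  atom 17: C, bond orders sum to 3 (valence 4) → 1 H
  atom 18: F (halogen, monovalent) → 0 H
  atom 19: C, bond orders sum to 3 (valence 4) → 1 H
  atom 20: C, bond orders sum to 2 (valence 4) → 2 H
  atom 21: C, bond orders sum to 1 (valence 4) → 3 H
  atom 22: C, bond orders sum to 3 (valence 4) → 1 H
  atom 23: O, bond orders sum to 2 (valence 2) → 0 H
Totals → C:17, H:31, F:1, N:2, O:3.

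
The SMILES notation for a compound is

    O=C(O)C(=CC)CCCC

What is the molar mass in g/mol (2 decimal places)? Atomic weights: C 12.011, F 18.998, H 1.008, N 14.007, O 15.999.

142.20 g/mol

First, the molecular formula is C8H14O2 (counting implicit H from valence).
  C: 8 × 12.011 = 96.088
  H: 14 × 1.008 = 14.112
  O: 2 × 15.999 = 31.998
Sum: 8×12.011 + 14×1.008 + 2×15.999 = 142.198 → 142.20 g/mol.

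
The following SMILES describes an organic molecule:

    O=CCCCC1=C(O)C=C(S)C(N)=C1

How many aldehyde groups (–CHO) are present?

The aldehyde motif appears at heavy-atom position 2 in the SMILES.
Other groups present: 1 hydroxyl, 1 primary amine, 1 thiol.
Aldehyde count: 1.

1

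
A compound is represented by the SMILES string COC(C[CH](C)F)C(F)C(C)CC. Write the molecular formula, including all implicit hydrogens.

Walk through each heavy atom and fill implicit hydrogens from standard valence (C 4, N 3, O 2, S 2, halogen 1):
  atom 1: C, bond orders sum to 1 (valence 4) → 3 H
  atom 2: O, bond orders sum to 2 (valence 2) → 0 H
  atom 3: C, bond orders sum to 3 (valence 4) → 1 H
  atom 4: C, bond orders sum to 2 (valence 4) → 2 H
  atom 5: C with explicit H count 1
  atom 6: C, bond orders sum to 1 (valence 4) → 3 H
  atom 7: F (halogen, monovalent) → 0 H
  atom 8: C, bond orders sum to 3 (valence 4) → 1 H
  atom 9: F (halogen, monovalent) → 0 H
  atom 10: C, bond orders sum to 3 (valence 4) → 1 H
  atom 11: C, bond orders sum to 1 (valence 4) → 3 H
  atom 12: C, bond orders sum to 2 (valence 4) → 2 H
  atom 13: C, bond orders sum to 1 (valence 4) → 3 H
Totals → C:10, H:20, F:2, O:1.
In Hill order: C10H20F2O.

C10H20F2O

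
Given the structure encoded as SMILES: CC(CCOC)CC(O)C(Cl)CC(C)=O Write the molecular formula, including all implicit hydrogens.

C11H21ClO3

Walk through each heavy atom and fill implicit hydrogens from standard valence (C 4, N 3, O 2, S 2, halogen 1):
  atom 1: C, bond orders sum to 1 (valence 4) → 3 H
  atom 2: C, bond orders sum to 3 (valence 4) → 1 H
  atom 3: C, bond orders sum to 2 (valence 4) → 2 H
  atom 4: C, bond orders sum to 2 (valence 4) → 2 H
  atom 5: O, bond orders sum to 2 (valence 2) → 0 H
  atom 6: C, bond orders sum to 1 (valence 4) → 3 H
  atom 7: C, bond orders sum to 2 (valence 4) → 2 H
  atom 8: C, bond orders sum to 3 (valence 4) → 1 H
  atom 9: O, bond orders sum to 1 (valence 2) → 1 H
  atom 10: C, bond orders sum to 3 (valence 4) → 1 H
  atom 11: Cl (halogen, monovalent) → 0 H
  atom 12: C, bond orders sum to 2 (valence 4) → 2 H
  atom 13: C, bond orders sum to 4 (valence 4) → 0 H
  atom 14: C, bond orders sum to 1 (valence 4) → 3 H
  atom 15: O, bond orders sum to 2 (valence 2) → 0 H
Totals → C:11, H:21, Cl:1, O:3.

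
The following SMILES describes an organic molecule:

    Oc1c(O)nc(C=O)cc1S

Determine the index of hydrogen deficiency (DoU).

5

Molecular formula: C6H5NO3S.
DoU = (2C + 2 + N − H − X) / 2, where X is the halogen count and O/S are ignored.
    = (2·6 + 2 + 1 − 5 − 0) / 2 = 10 / 2 = 5.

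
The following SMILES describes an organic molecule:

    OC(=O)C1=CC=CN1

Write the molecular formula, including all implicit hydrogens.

Walk through each heavy atom and fill implicit hydrogens from standard valence (C 4, N 3, O 2, S 2, halogen 1):
  atom 1: O, bond orders sum to 1 (valence 2) → 1 H
  atom 2: C, bond orders sum to 4 (valence 4) → 0 H
  atom 3: O, bond orders sum to 2 (valence 2) → 0 H
  atom 4: C, bond orders sum to 4 (valence 4) → 0 H
  atom 5: C, bond orders sum to 3 (valence 4) → 1 H
  atom 6: C, bond orders sum to 3 (valence 4) → 1 H
  atom 7: C, bond orders sum to 3 (valence 4) → 1 H
  atom 8: N, bond orders sum to 2 (valence 3) → 1 H
Totals → C:5, H:5, N:1, O:2.
In Hill order: C5H5NO2.

C5H5NO2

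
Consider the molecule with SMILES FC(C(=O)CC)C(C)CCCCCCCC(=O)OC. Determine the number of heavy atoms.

Every atom symbol written in the SMILES (organic subset) is one heavy atom; implicit H are not written.
Heavy atoms by element → C:15, F:1, O:3.
Total: 19.

19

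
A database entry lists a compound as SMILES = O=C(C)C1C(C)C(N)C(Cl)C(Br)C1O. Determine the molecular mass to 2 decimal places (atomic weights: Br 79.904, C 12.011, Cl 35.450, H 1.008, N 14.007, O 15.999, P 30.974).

284.58 g/mol

First, the molecular formula is C9H15BrClNO2 (counting implicit H from valence).
  Br: 1 × 79.904 = 79.904
  C: 9 × 12.011 = 108.099
  Cl: 1 × 35.450 = 35.450
  H: 15 × 1.008 = 15.120
  N: 1 × 14.007 = 14.007
  O: 2 × 15.999 = 31.998
Sum: 1×79.904 + 9×12.011 + 1×35.450 + 15×1.008 + 1×14.007 + 2×15.999 = 284.578 → 284.58 g/mol.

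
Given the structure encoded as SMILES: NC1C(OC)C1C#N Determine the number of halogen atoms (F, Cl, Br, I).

Scan the SMILES for the halogen motif — none present.
Groups that are present: 1 ether, 1 nitrile, 1 primary amine.

0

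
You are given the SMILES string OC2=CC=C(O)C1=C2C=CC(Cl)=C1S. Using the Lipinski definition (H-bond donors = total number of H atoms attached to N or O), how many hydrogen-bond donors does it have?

Donors: find every N or O and count the H atoms it carries.
  atom 1 (O): bond orders sum to 1 → 1 H
  atom 6 (O): bond orders sum to 1 → 1 H
Lipinski HBD = 2.

2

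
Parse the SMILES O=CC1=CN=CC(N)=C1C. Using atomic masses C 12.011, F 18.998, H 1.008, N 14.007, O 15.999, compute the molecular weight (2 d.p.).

First, the molecular formula is C7H8N2O (counting implicit H from valence).
  C: 7 × 12.011 = 84.077
  H: 8 × 1.008 = 8.064
  N: 2 × 14.007 = 28.014
  O: 1 × 15.999 = 15.999
Sum: 7×12.011 + 8×1.008 + 2×14.007 + 1×15.999 = 136.154 → 136.15 g/mol.

136.15 g/mol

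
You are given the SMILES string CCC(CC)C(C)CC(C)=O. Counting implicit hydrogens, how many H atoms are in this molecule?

Walk through each heavy atom and fill implicit hydrogens from standard valence (C 4, N 3, O 2, S 2, halogen 1):
  atom 1: C, bond orders sum to 1 (valence 4) → 3 H
  atom 2: C, bond orders sum to 2 (valence 4) → 2 H
  atom 3: C, bond orders sum to 3 (valence 4) → 1 H
  atom 4: C, bond orders sum to 2 (valence 4) → 2 H
  atom 5: C, bond orders sum to 1 (valence 4) → 3 H
  atom 6: C, bond orders sum to 3 (valence 4) → 1 H
  atom 7: C, bond orders sum to 1 (valence 4) → 3 H
  atom 8: C, bond orders sum to 2 (valence 4) → 2 H
  atom 9: C, bond orders sum to 4 (valence 4) → 0 H
  atom 10: C, bond orders sum to 1 (valence 4) → 3 H
  atom 11: O, bond orders sum to 2 (valence 2) → 0 H
Total hydrogens: 20.

20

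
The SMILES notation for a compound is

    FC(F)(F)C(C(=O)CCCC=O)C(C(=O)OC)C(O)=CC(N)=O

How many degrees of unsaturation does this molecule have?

Degree of unsaturation = (number of rings) + (number of π bonds).
Ring closures in the SMILES: 0.
π bonds: 5 double bonds (each 1 DoU) → 5 DoU from unsaturation.
Total DoU = 0 + 5 = 5.

5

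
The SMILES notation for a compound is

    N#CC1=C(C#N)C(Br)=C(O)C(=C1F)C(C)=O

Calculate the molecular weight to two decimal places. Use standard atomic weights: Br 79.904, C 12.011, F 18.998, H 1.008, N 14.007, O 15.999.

First, the molecular formula is C10H4BrFN2O2 (counting implicit H from valence).
  Br: 1 × 79.904 = 79.904
  C: 10 × 12.011 = 120.110
  F: 1 × 18.998 = 18.998
  H: 4 × 1.008 = 4.032
  N: 2 × 14.007 = 28.014
  O: 2 × 15.999 = 31.998
Sum: 1×79.904 + 10×12.011 + 1×18.998 + 4×1.008 + 2×14.007 + 2×15.999 = 283.056 → 283.06 g/mol.

283.06 g/mol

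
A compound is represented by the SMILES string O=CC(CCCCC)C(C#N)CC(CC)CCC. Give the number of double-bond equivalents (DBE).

Molecular formula: C16H29NO.
DoU = (2C + 2 + N − H − X) / 2, where X is the halogen count and O/S are ignored.
    = (2·16 + 2 + 1 − 29 − 0) / 2 = 6 / 2 = 3.

3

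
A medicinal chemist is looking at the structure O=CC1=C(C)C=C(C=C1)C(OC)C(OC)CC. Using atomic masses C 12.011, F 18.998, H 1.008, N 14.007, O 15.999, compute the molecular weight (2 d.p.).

236.31 g/mol

First, the molecular formula is C14H20O3 (counting implicit H from valence).
  C: 14 × 12.011 = 168.154
  H: 20 × 1.008 = 20.160
  O: 3 × 15.999 = 47.997
Sum: 14×12.011 + 20×1.008 + 3×15.999 = 236.311 → 236.31 g/mol.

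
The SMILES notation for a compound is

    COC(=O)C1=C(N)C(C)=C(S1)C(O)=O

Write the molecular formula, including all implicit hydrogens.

C8H9NO4S

Walk through each heavy atom and fill implicit hydrogens from standard valence (C 4, N 3, O 2, S 2, halogen 1):
  atom 1: C, bond orders sum to 1 (valence 4) → 3 H
  atom 2: O, bond orders sum to 2 (valence 2) → 0 H
  atom 3: C, bond orders sum to 4 (valence 4) → 0 H
  atom 4: O, bond orders sum to 2 (valence 2) → 0 H
  atom 5: C, bond orders sum to 4 (valence 4) → 0 H
  atom 6: C, bond orders sum to 4 (valence 4) → 0 H
  atom 7: N, bond orders sum to 1 (valence 3) → 2 H
  atom 8: C, bond orders sum to 4 (valence 4) → 0 H
  atom 9: C, bond orders sum to 1 (valence 4) → 3 H
  atom 10: C, bond orders sum to 4 (valence 4) → 0 H
  atom 11: S, bond orders sum to 2 (valence 2) → 0 H
  atom 12: C, bond orders sum to 4 (valence 4) → 0 H
  atom 13: O, bond orders sum to 1 (valence 2) → 1 H
  atom 14: O, bond orders sum to 2 (valence 2) → 0 H
Totals → C:8, H:9, N:1, O:4, S:1.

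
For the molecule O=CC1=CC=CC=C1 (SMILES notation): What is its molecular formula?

Walk through each heavy atom and fill implicit hydrogens from standard valence (C 4, N 3, O 2, S 2, halogen 1):
  atom 1: O, bond orders sum to 2 (valence 2) → 0 H
  atom 2: C, bond orders sum to 3 (valence 4) → 1 H
  atom 3: C, bond orders sum to 4 (valence 4) → 0 H
  atom 4: C, bond orders sum to 3 (valence 4) → 1 H
  atom 5: C, bond orders sum to 3 (valence 4) → 1 H
  atom 6: C, bond orders sum to 3 (valence 4) → 1 H
  atom 7: C, bond orders sum to 3 (valence 4) → 1 H
  atom 8: C, bond orders sum to 3 (valence 4) → 1 H
Totals → C:7, H:6, O:1.
In Hill order: C7H6O.

C7H6O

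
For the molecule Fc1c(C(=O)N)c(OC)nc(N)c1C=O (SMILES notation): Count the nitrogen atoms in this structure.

3

Scan the SMILES for N atoms (remember two-letter symbols like Cl and Br are single atoms).
Nitrogen count: 3.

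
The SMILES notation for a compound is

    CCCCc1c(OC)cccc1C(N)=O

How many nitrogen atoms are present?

Scan the SMILES for N atoms (remember two-letter symbols like Cl and Br are single atoms).
Nitrogen count: 1.

1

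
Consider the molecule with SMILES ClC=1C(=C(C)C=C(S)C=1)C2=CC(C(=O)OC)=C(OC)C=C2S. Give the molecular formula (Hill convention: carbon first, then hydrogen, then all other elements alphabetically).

Walk through each heavy atom and fill implicit hydrogens from standard valence (C 4, N 3, O 2, S 2, halogen 1):
  atom 1: Cl (halogen, monovalent) → 0 H
  atom 2: C, bond orders sum to 4 (valence 4) → 0 H
  atom 3: C, bond orders sum to 4 (valence 4) → 0 H
  atom 4: C, bond orders sum to 4 (valence 4) → 0 H
  atom 5: C, bond orders sum to 1 (valence 4) → 3 H
  atom 6: C, bond orders sum to 3 (valence 4) → 1 H
  atom 7: C, bond orders sum to 4 (valence 4) → 0 H
  atom 8: S, bond orders sum to 1 (valence 2) → 1 H
  atom 9: C, bond orders sum to 3 (valence 4) → 1 H
  atom 10: C, bond orders sum to 4 (valence 4) → 0 H
  atom 11: C, bond orders sum to 3 (valence 4) → 1 H
  atom 12: C, bond orders sum to 4 (valence 4) → 0 H
  atom 13: C, bond orders sum to 4 (valence 4) → 0 H
  atom 14: O, bond orders sum to 2 (valence 2) → 0 H
  atom 15: O, bond orders sum to 2 (valence 2) → 0 H
  atom 16: C, bond orders sum to 1 (valence 4) → 3 H
  atom 17: C, bond orders sum to 4 (valence 4) → 0 H
  atom 18: O, bond orders sum to 2 (valence 2) → 0 H
  atom 19: C, bond orders sum to 1 (valence 4) → 3 H
  atom 20: C, bond orders sum to 3 (valence 4) → 1 H
  atom 21: C, bond orders sum to 4 (valence 4) → 0 H
  atom 22: S, bond orders sum to 1 (valence 2) → 1 H
Totals → C:16, H:15, Cl:1, O:3, S:2.
In Hill order: C16H15ClO3S2.

C16H15ClO3S2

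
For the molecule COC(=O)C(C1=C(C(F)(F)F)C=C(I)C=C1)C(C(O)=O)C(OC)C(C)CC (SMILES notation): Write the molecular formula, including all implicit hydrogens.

C18H22F3IO5

Walk through each heavy atom and fill implicit hydrogens from standard valence (C 4, N 3, O 2, S 2, halogen 1):
  atom 1: C, bond orders sum to 1 (valence 4) → 3 H
  atom 2: O, bond orders sum to 2 (valence 2) → 0 H
  atom 3: C, bond orders sum to 4 (valence 4) → 0 H
  atom 4: O, bond orders sum to 2 (valence 2) → 0 H
  atom 5: C, bond orders sum to 3 (valence 4) → 1 H
  atom 6: C, bond orders sum to 4 (valence 4) → 0 H
  atom 7: C, bond orders sum to 4 (valence 4) → 0 H
  atom 8: C, bond orders sum to 4 (valence 4) → 0 H
  atom 9: F (halogen, monovalent) → 0 H
  atom 10: F (halogen, monovalent) → 0 H
  atom 11: F (halogen, monovalent) → 0 H
  atom 12: C, bond orders sum to 3 (valence 4) → 1 H
  atom 13: C, bond orders sum to 4 (valence 4) → 0 H
  atom 14: I (halogen, monovalent) → 0 H
  atom 15: C, bond orders sum to 3 (valence 4) → 1 H
  atom 16: C, bond orders sum to 3 (valence 4) → 1 H
  atom 17: C, bond orders sum to 3 (valence 4) → 1 H
  atom 18: C, bond orders sum to 4 (valence 4) → 0 H
  atom 19: O, bond orders sum to 1 (valence 2) → 1 H
  atom 20: O, bond orders sum to 2 (valence 2) → 0 H
  atom 21: C, bond orders sum to 3 (valence 4) → 1 H
  atom 22: O, bond orders sum to 2 (valence 2) → 0 H
  atom 23: C, bond orders sum to 1 (valence 4) → 3 H
  atom 24: C, bond orders sum to 3 (valence 4) → 1 H
  atom 25: C, bond orders sum to 1 (valence 4) → 3 H
  atom 26: C, bond orders sum to 2 (valence 4) → 2 H
  atom 27: C, bond orders sum to 1 (valence 4) → 3 H
Totals → C:18, H:22, F:3, I:1, O:5.
In Hill order: C18H22F3IO5.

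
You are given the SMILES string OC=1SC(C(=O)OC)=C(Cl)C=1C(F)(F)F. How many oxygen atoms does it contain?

3

Scan the SMILES for O atoms (remember two-letter symbols like Cl and Br are single atoms).
Oxygen count: 3.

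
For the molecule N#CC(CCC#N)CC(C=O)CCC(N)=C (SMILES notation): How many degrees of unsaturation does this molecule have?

Degree of unsaturation = (number of rings) + (number of π bonds).
Ring closures in the SMILES: 0.
π bonds: 2 double bonds (each 1 DoU), 2 triple bonds (each 2 DoU) → 6 DoU from unsaturation.
Total DoU = 0 + 6 = 6.

6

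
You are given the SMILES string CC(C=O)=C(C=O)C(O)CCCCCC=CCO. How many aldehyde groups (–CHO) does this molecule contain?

2

The aldehyde motif appears at heavy-atom positions 3, 6 in the SMILES.
Other groups present: 2 alkene, 2 hydroxyl.
Aldehyde count: 2.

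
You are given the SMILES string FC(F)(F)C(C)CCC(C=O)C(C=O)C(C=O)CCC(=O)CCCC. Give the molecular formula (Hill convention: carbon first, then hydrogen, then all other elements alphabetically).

C18H27F3O4

Walk through each heavy atom and fill implicit hydrogens from standard valence (C 4, N 3, O 2, S 2, halogen 1):
  atom 1: F (halogen, monovalent) → 0 H
  atom 2: C, bond orders sum to 4 (valence 4) → 0 H
  atom 3: F (halogen, monovalent) → 0 H
  atom 4: F (halogen, monovalent) → 0 H
  atom 5: C, bond orders sum to 3 (valence 4) → 1 H
  atom 6: C, bond orders sum to 1 (valence 4) → 3 H
  atom 7: C, bond orders sum to 2 (valence 4) → 2 H
  atom 8: C, bond orders sum to 2 (valence 4) → 2 H
  atom 9: C, bond orders sum to 3 (valence 4) → 1 H
  atom 10: C, bond orders sum to 3 (valence 4) → 1 H
  atom 11: O, bond orders sum to 2 (valence 2) → 0 H
  atom 12: C, bond orders sum to 3 (valence 4) → 1 H
  atom 13: C, bond orders sum to 3 (valence 4) → 1 H
  atom 14: O, bond orders sum to 2 (valence 2) → 0 H
  atom 15: C, bond orders sum to 3 (valence 4) → 1 H
  atom 16: C, bond orders sum to 3 (valence 4) → 1 H
  atom 17: O, bond orders sum to 2 (valence 2) → 0 H
  atom 18: C, bond orders sum to 2 (valence 4) → 2 H
  atom 19: C, bond orders sum to 2 (valence 4) → 2 H
  atom 20: C, bond orders sum to 4 (valence 4) → 0 H
  atom 21: O, bond orders sum to 2 (valence 2) → 0 H
  atom 22: C, bond orders sum to 2 (valence 4) → 2 H
  atom 23: C, bond orders sum to 2 (valence 4) → 2 H
  atom 24: C, bond orders sum to 2 (valence 4) → 2 H
  atom 25: C, bond orders sum to 1 (valence 4) → 3 H
Totals → C:18, H:27, F:3, O:4.
In Hill order: C18H27F3O4.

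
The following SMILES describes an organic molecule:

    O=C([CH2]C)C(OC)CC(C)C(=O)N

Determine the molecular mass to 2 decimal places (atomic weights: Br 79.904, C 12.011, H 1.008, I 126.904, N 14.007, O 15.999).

187.24 g/mol

First, the molecular formula is C9H17NO3 (counting implicit H from valence).
  C: 9 × 12.011 = 108.099
  H: 17 × 1.008 = 17.136
  N: 1 × 14.007 = 14.007
  O: 3 × 15.999 = 47.997
Sum: 9×12.011 + 17×1.008 + 1×14.007 + 3×15.999 = 187.239 → 187.24 g/mol.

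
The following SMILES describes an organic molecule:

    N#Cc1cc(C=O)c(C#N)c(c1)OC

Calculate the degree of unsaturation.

9

Molecular formula: C10H6N2O2.
DoU = (2C + 2 + N − H − X) / 2, where X is the halogen count and O/S are ignored.
    = (2·10 + 2 + 2 − 6 − 0) / 2 = 18 / 2 = 9.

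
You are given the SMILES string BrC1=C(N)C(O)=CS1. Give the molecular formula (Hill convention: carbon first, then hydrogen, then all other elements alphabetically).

C4H4BrNOS

Walk through each heavy atom and fill implicit hydrogens from standard valence (C 4, N 3, O 2, S 2, halogen 1):
  atom 1: Br (halogen, monovalent) → 0 H
  atom 2: C, bond orders sum to 4 (valence 4) → 0 H
  atom 3: C, bond orders sum to 4 (valence 4) → 0 H
  atom 4: N, bond orders sum to 1 (valence 3) → 2 H
  atom 5: C, bond orders sum to 4 (valence 4) → 0 H
  atom 6: O, bond orders sum to 1 (valence 2) → 1 H
  atom 7: C, bond orders sum to 3 (valence 4) → 1 H
  atom 8: S, bond orders sum to 2 (valence 2) → 0 H
Totals → C:4, H:4, Br:1, N:1, O:1, S:1.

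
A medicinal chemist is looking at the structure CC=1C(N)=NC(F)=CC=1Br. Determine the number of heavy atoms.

10

Every atom symbol written in the SMILES (organic subset) is one heavy atom; implicit H are not written.
Heavy atoms by element → Br:1, C:6, F:1, N:2.
Total: 10.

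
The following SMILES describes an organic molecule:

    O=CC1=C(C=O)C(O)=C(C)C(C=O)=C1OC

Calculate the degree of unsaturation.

Degree of unsaturation = (number of rings) + (number of π bonds).
Ring closures in the SMILES: 1.
π bonds: 6 double bonds (each 1 DoU) → 6 DoU from unsaturation.
Total DoU = 1 + 6 = 7.

7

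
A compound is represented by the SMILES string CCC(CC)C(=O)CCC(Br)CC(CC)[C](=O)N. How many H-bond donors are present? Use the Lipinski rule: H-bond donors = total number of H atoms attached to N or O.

Donors: find every N or O and count the H atoms it carries.
  atom 7 (O): bond orders sum to 2 → 0 H
  atom 17 (O): bond orders sum to 2 → 0 H
  atom 18 (N): bond orders sum to 1 → 2 H
Lipinski HBD = 2.

2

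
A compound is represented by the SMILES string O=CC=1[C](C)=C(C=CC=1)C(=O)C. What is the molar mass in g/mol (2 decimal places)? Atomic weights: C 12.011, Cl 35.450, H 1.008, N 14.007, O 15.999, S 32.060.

First, the molecular formula is C10H10O2 (counting implicit H from valence).
  C: 10 × 12.011 = 120.110
  H: 10 × 1.008 = 10.080
  O: 2 × 15.999 = 31.998
Sum: 10×12.011 + 10×1.008 + 2×15.999 = 162.188 → 162.19 g/mol.

162.19 g/mol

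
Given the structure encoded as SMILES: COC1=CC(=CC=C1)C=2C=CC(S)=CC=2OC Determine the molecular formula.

Walk through each heavy atom and fill implicit hydrogens from standard valence (C 4, N 3, O 2, S 2, halogen 1):
  atom 1: C, bond orders sum to 1 (valence 4) → 3 H
  atom 2: O, bond orders sum to 2 (valence 2) → 0 H
  atom 3: C, bond orders sum to 4 (valence 4) → 0 H
  atom 4: C, bond orders sum to 3 (valence 4) → 1 H
  atom 5: C, bond orders sum to 4 (valence 4) → 0 H
  atom 6: C, bond orders sum to 3 (valence 4) → 1 H
  atom 7: C, bond orders sum to 3 (valence 4) → 1 H
  atom 8: C, bond orders sum to 3 (valence 4) → 1 H
  atom 9: C, bond orders sum to 4 (valence 4) → 0 H
  atom 10: C, bond orders sum to 3 (valence 4) → 1 H
  atom 11: C, bond orders sum to 3 (valence 4) → 1 H
  atom 12: C, bond orders sum to 4 (valence 4) → 0 H
  atom 13: S, bond orders sum to 1 (valence 2) → 1 H
  atom 14: C, bond orders sum to 3 (valence 4) → 1 H
  atom 15: C, bond orders sum to 4 (valence 4) → 0 H
  atom 16: O, bond orders sum to 2 (valence 2) → 0 H
  atom 17: C, bond orders sum to 1 (valence 4) → 3 H
Totals → C:14, H:14, O:2, S:1.

C14H14O2S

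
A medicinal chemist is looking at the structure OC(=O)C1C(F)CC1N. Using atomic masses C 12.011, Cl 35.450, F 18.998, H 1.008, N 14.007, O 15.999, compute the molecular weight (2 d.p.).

First, the molecular formula is C5H8FNO2 (counting implicit H from valence).
  C: 5 × 12.011 = 60.055
  F: 1 × 18.998 = 18.998
  H: 8 × 1.008 = 8.064
  N: 1 × 14.007 = 14.007
  O: 2 × 15.999 = 31.998
Sum: 5×12.011 + 1×18.998 + 8×1.008 + 1×14.007 + 2×15.999 = 133.122 → 133.12 g/mol.

133.12 g/mol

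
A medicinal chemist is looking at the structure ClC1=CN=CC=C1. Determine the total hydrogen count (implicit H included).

Walk through each heavy atom and fill implicit hydrogens from standard valence (C 4, N 3, O 2, S 2, halogen 1):
  atom 1: Cl (halogen, monovalent) → 0 H
  atom 2: C, bond orders sum to 4 (valence 4) → 0 H
  atom 3: C, bond orders sum to 3 (valence 4) → 1 H
  atom 4: N, bond orders sum to 3 (valence 3) → 0 H
  atom 5: C, bond orders sum to 3 (valence 4) → 1 H
  atom 6: C, bond orders sum to 3 (valence 4) → 1 H
  atom 7: C, bond orders sum to 3 (valence 4) → 1 H
Total hydrogens: 4.

4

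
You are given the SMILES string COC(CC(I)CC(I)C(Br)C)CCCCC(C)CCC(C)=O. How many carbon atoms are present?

18

Count every carbon token in the SMILES (each C, including those in ring-closure positions and inside branches).
Carbon count: 18.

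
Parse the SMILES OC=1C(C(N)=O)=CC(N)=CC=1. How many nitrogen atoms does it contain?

Scan the SMILES for N atoms (remember two-letter symbols like Cl and Br are single atoms).
Nitrogen count: 2.

2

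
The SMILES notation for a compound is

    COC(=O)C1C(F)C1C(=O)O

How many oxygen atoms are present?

Scan the SMILES for O atoms (remember two-letter symbols like Cl and Br are single atoms).
Oxygen count: 4.

4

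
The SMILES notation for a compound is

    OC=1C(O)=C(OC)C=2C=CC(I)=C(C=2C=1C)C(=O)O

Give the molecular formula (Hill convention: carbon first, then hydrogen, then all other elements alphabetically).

C13H11IO5

Walk through each heavy atom and fill implicit hydrogens from standard valence (C 4, N 3, O 2, S 2, halogen 1):
  atom 1: O, bond orders sum to 1 (valence 2) → 1 H
  atom 2: C, bond orders sum to 4 (valence 4) → 0 H
  atom 3: C, bond orders sum to 4 (valence 4) → 0 H
  atom 4: O, bond orders sum to 1 (valence 2) → 1 H
  atom 5: C, bond orders sum to 4 (valence 4) → 0 H
  atom 6: O, bond orders sum to 2 (valence 2) → 0 H
  atom 7: C, bond orders sum to 1 (valence 4) → 3 H
  atom 8: C, bond orders sum to 4 (valence 4) → 0 H
  atom 9: C, bond orders sum to 3 (valence 4) → 1 H
  atom 10: C, bond orders sum to 3 (valence 4) → 1 H
  atom 11: C, bond orders sum to 4 (valence 4) → 0 H
  atom 12: I (halogen, monovalent) → 0 H
  atom 13: C, bond orders sum to 4 (valence 4) → 0 H
  atom 14: C, bond orders sum to 4 (valence 4) → 0 H
  atom 15: C, bond orders sum to 4 (valence 4) → 0 H
  atom 16: C, bond orders sum to 1 (valence 4) → 3 H
  atom 17: C, bond orders sum to 4 (valence 4) → 0 H
  atom 18: O, bond orders sum to 2 (valence 2) → 0 H
  atom 19: O, bond orders sum to 1 (valence 2) → 1 H
Totals → C:13, H:11, I:1, O:5.
In Hill order: C13H11IO5.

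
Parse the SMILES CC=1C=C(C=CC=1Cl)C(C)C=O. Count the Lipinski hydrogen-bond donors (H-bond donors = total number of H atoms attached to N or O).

Donors: find every N or O and count the H atoms it carries.
  atom 12 (O): bond orders sum to 2 → 0 H
Lipinski HBD = 0.

0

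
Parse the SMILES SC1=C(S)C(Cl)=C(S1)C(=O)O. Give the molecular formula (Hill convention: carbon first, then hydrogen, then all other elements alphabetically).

C5H3ClO2S3

Walk through each heavy atom and fill implicit hydrogens from standard valence (C 4, N 3, O 2, S 2, halogen 1):
  atom 1: S, bond orders sum to 1 (valence 2) → 1 H
  atom 2: C, bond orders sum to 4 (valence 4) → 0 H
  atom 3: C, bond orders sum to 4 (valence 4) → 0 H
  atom 4: S, bond orders sum to 1 (valence 2) → 1 H
  atom 5: C, bond orders sum to 4 (valence 4) → 0 H
  atom 6: Cl (halogen, monovalent) → 0 H
  atom 7: C, bond orders sum to 4 (valence 4) → 0 H
  atom 8: S, bond orders sum to 2 (valence 2) → 0 H
  atom 9: C, bond orders sum to 4 (valence 4) → 0 H
  atom 10: O, bond orders sum to 2 (valence 2) → 0 H
  atom 11: O, bond orders sum to 1 (valence 2) → 1 H
Totals → C:5, H:3, Cl:1, O:2, S:3.
In Hill order: C5H3ClO2S3.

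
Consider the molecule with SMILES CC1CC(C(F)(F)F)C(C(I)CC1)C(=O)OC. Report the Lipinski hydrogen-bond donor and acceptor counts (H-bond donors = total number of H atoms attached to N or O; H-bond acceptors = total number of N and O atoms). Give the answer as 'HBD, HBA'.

0, 2

Donors: find every N or O and count the H atoms it carries.
  atom 15 (O): bond orders sum to 2 → 0 H
  atom 16 (O): bond orders sum to 2 → 0 H
Lipinski HBD = 0.
Acceptors: N atoms = 0, O atoms = 2 → HBA = 2.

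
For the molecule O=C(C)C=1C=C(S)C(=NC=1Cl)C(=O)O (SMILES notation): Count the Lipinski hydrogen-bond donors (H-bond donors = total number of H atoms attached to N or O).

1

Donors: find every N or O and count the H atoms it carries.
  atom 1 (O): bond orders sum to 2 → 0 H
  atom 9 (N): bond orders sum to 3 → 0 H
  atom 13 (O): bond orders sum to 2 → 0 H
  atom 14 (O): bond orders sum to 1 → 1 H
Lipinski HBD = 1.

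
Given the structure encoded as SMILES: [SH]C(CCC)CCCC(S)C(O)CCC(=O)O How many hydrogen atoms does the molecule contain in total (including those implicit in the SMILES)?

Walk through each heavy atom and fill implicit hydrogens from standard valence (C 4, N 3, O 2, S 2, halogen 1):
  atom 1: S with explicit H count 1
  atom 2: C, bond orders sum to 3 (valence 4) → 1 H
  atom 3: C, bond orders sum to 2 (valence 4) → 2 H
  atom 4: C, bond orders sum to 2 (valence 4) → 2 H
  atom 5: C, bond orders sum to 1 (valence 4) → 3 H
  atom 6: C, bond orders sum to 2 (valence 4) → 2 H
  atom 7: C, bond orders sum to 2 (valence 4) → 2 H
  atom 8: C, bond orders sum to 2 (valence 4) → 2 H
  atom 9: C, bond orders sum to 3 (valence 4) → 1 H
  atom 10: S, bond orders sum to 1 (valence 2) → 1 H
  atom 11: C, bond orders sum to 3 (valence 4) → 1 H
  atom 12: O, bond orders sum to 1 (valence 2) → 1 H
  atom 13: C, bond orders sum to 2 (valence 4) → 2 H
  atom 14: C, bond orders sum to 2 (valence 4) → 2 H
  atom 15: C, bond orders sum to 4 (valence 4) → 0 H
  atom 16: O, bond orders sum to 2 (valence 2) → 0 H
  atom 17: O, bond orders sum to 1 (valence 2) → 1 H
Total hydrogens: 24.

24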